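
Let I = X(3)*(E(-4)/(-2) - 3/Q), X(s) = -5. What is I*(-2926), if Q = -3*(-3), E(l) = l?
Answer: 73150/3 ≈ 24383.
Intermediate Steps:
Q = 9
I = -25/3 (I = -5*(-4/(-2) - 3/9) = -5*(-4*(-1/2) - 3*1/9) = -5*(2 - 1/3) = -5*5/3 = -25/3 ≈ -8.3333)
I*(-2926) = -25/3*(-2926) = 73150/3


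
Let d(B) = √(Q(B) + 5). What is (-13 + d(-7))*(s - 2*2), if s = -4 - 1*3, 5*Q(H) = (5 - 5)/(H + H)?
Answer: 143 - 11*√5 ≈ 118.40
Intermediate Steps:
Q(H) = 0 (Q(H) = ((5 - 5)/(H + H))/5 = (0/((2*H)))/5 = (0*(1/(2*H)))/5 = (⅕)*0 = 0)
s = -7 (s = -4 - 3 = -7)
d(B) = √5 (d(B) = √(0 + 5) = √5)
(-13 + d(-7))*(s - 2*2) = (-13 + √5)*(-7 - 2*2) = (-13 + √5)*(-7 - 4) = (-13 + √5)*(-11) = 143 - 11*√5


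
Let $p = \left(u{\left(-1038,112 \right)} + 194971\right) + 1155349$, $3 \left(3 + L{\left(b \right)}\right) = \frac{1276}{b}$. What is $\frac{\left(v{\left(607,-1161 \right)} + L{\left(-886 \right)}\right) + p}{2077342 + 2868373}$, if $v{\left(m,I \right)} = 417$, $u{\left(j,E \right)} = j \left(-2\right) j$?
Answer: $- \frac{1068721304}{6572855235} \approx -0.1626$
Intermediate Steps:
$u{\left(j,E \right)} = - 2 j^{2}$ ($u{\left(j,E \right)} = - 2 j j = - 2 j^{2}$)
$L{\left(b \right)} = -3 + \frac{1276}{3 b}$ ($L{\left(b \right)} = -3 + \frac{1276 \frac{1}{b}}{3} = -3 + \frac{1276}{3 b}$)
$p = -804568$ ($p = \left(- 2 \left(-1038\right)^{2} + 194971\right) + 1155349 = \left(\left(-2\right) 1077444 + 194971\right) + 1155349 = \left(-2154888 + 194971\right) + 1155349 = -1959917 + 1155349 = -804568$)
$\frac{\left(v{\left(607,-1161 \right)} + L{\left(-886 \right)}\right) + p}{2077342 + 2868373} = \frac{\left(417 - \left(3 - \frac{1276}{3 \left(-886\right)}\right)\right) - 804568}{2077342 + 2868373} = \frac{\left(417 + \left(-3 + \frac{1276}{3} \left(- \frac{1}{886}\right)\right)\right) - 804568}{4945715} = \left(\left(417 - \frac{4625}{1329}\right) - 804568\right) \frac{1}{4945715} = \left(\frac{549568}{1329} - 804568\right) \frac{1}{4945715} = \left(- \frac{1068721304}{1329}\right) \frac{1}{4945715} = - \frac{1068721304}{6572855235}$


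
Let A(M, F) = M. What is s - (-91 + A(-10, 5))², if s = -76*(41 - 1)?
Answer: -13241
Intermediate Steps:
s = -3040 (s = -76*40 = -3040)
s - (-91 + A(-10, 5))² = -3040 - (-91 - 10)² = -3040 - 1*(-101)² = -3040 - 1*10201 = -3040 - 10201 = -13241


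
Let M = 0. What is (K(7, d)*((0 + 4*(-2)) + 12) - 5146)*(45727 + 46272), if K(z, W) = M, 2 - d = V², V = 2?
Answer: -473426854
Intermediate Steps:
d = -2 (d = 2 - 1*2² = 2 - 1*4 = 2 - 4 = -2)
K(z, W) = 0
(K(7, d)*((0 + 4*(-2)) + 12) - 5146)*(45727 + 46272) = (0*((0 + 4*(-2)) + 12) - 5146)*(45727 + 46272) = (0*((0 - 8) + 12) - 5146)*91999 = (0*(-8 + 12) - 5146)*91999 = (0*4 - 5146)*91999 = (0 - 5146)*91999 = -5146*91999 = -473426854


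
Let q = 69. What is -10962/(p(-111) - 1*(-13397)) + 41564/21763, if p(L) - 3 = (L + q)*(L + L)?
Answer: 352967165/247271206 ≈ 1.4275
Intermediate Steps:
p(L) = 3 + 2*L*(69 + L) (p(L) = 3 + (L + 69)*(L + L) = 3 + (69 + L)*(2*L) = 3 + 2*L*(69 + L))
-10962/(p(-111) - 1*(-13397)) + 41564/21763 = -10962/((3 + 2*(-111)² + 138*(-111)) - 1*(-13397)) + 41564/21763 = -10962/((3 + 2*12321 - 15318) + 13397) + 41564*(1/21763) = -10962/((3 + 24642 - 15318) + 13397) + 41564/21763 = -10962/(9327 + 13397) + 41564/21763 = -10962/22724 + 41564/21763 = -10962*1/22724 + 41564/21763 = -5481/11362 + 41564/21763 = 352967165/247271206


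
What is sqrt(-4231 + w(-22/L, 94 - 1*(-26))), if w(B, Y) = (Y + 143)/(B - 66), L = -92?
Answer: I*sqrt(12810873)/55 ≈ 65.077*I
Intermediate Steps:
w(B, Y) = (143 + Y)/(-66 + B)
sqrt(-4231 + w(-22/L, 94 - 1*(-26))) = sqrt(-4231 + (143 + (94 - 1*(-26)))/(-66 - 22/(-92))) = sqrt(-4231 + (143 + (94 + 26))/(-66 - 22*(-1/92))) = sqrt(-4231 + (143 + 120)/(-66 + 11/46)) = sqrt(-4231 + 263/(-3025/46)) = sqrt(-4231 - 46/3025*263) = sqrt(-4231 - 12098/3025) = sqrt(-12810873/3025) = I*sqrt(12810873)/55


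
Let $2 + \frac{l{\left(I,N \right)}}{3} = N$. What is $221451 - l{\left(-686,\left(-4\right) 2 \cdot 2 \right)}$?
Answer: $221505$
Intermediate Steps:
$l{\left(I,N \right)} = -6 + 3 N$
$221451 - l{\left(-686,\left(-4\right) 2 \cdot 2 \right)} = 221451 - \left(-6 + 3 \left(-4\right) 2 \cdot 2\right) = 221451 - \left(-6 + 3 \left(\left(-8\right) 2\right)\right) = 221451 - \left(-6 + 3 \left(-16\right)\right) = 221451 - \left(-6 - 48\right) = 221451 - -54 = 221451 + 54 = 221505$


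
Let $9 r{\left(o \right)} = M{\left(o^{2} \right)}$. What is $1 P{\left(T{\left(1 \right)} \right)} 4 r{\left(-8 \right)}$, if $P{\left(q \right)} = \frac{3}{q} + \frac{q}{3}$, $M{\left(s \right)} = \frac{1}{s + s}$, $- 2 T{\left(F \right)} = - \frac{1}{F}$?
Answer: $\frac{37}{1728} \approx 0.021412$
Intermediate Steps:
$T{\left(F \right)} = \frac{1}{2 F}$ ($T{\left(F \right)} = - \frac{\left(-1\right) \frac{1}{F}}{2} = \frac{1}{2 F}$)
$M{\left(s \right)} = \frac{1}{2 s}$
$r{\left(o \right)} = \frac{1}{18 o^{2}}$ ($r{\left(o \right)} = \frac{\frac{1}{2} \frac{1}{o^{2}}}{9} = \frac{1}{18 o^{2}}$)
$P{\left(q \right)} = \frac{3}{q} + \frac{q}{3}$ ($P{\left(q \right)} = \frac{3}{q} + q \frac{1}{3} = \frac{3}{q} + \frac{q}{3}$)
$1 P{\left(T{\left(1 \right)} \right)} 4 r{\left(-8 \right)} = 1 \left(\frac{3}{\frac{1}{2} \cdot 1^{-1}} + \frac{\frac{1}{2} \cdot 1^{-1}}{3}\right) 4 \frac{1}{18 \cdot 64} = 1 \left(\frac{3}{\frac{1}{2} \cdot 1} + \frac{\frac{1}{2} \cdot 1}{3}\right) 4 \cdot \frac{1}{18} \cdot \frac{1}{64} = 1 \left(3 \frac{1}{\frac{1}{2}} + \frac{1}{3} \cdot \frac{1}{2}\right) 4 \cdot \frac{1}{1152} = 1 \left(3 \cdot 2 + \frac{1}{6}\right) 4 \cdot \frac{1}{1152} = 1 \left(6 + \frac{1}{6}\right) 4 \cdot \frac{1}{1152} = 1 \cdot \frac{37}{6} \cdot 4 \cdot \frac{1}{1152} = \frac{37}{6} \cdot 4 \cdot \frac{1}{1152} = \frac{74}{3} \cdot \frac{1}{1152} = \frac{37}{1728}$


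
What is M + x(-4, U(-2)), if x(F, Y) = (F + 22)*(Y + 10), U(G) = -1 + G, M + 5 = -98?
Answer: 23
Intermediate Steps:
M = -103 (M = -5 - 98 = -103)
x(F, Y) = (10 + Y)*(22 + F) (x(F, Y) = (22 + F)*(10 + Y) = (10 + Y)*(22 + F))
M + x(-4, U(-2)) = -103 + (220 + 10*(-4) + 22*(-1 - 2) - 4*(-1 - 2)) = -103 + (220 - 40 + 22*(-3) - 4*(-3)) = -103 + (220 - 40 - 66 + 12) = -103 + 126 = 23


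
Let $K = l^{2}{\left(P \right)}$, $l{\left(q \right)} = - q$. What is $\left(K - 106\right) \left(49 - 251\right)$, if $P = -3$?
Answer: $19594$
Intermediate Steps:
$K = 9$ ($K = \left(\left(-1\right) \left(-3\right)\right)^{2} = 3^{2} = 9$)
$\left(K - 106\right) \left(49 - 251\right) = \left(9 - 106\right) \left(49 - 251\right) = \left(-97\right) \left(-202\right) = 19594$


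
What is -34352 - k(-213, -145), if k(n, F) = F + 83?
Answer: -34290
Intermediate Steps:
k(n, F) = 83 + F
-34352 - k(-213, -145) = -34352 - (83 - 145) = -34352 - 1*(-62) = -34352 + 62 = -34290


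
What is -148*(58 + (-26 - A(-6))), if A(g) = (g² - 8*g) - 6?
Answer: 6808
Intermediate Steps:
A(g) = -6 + g² - 8*g
-148*(58 + (-26 - A(-6))) = -148*(58 + (-26 - (-6 + (-6)² - 8*(-6)))) = -148*(58 + (-26 - (-6 + 36 + 48))) = -148*(58 + (-26 - 1*78)) = -148*(58 + (-26 - 78)) = -148*(58 - 104) = -148*(-46) = 6808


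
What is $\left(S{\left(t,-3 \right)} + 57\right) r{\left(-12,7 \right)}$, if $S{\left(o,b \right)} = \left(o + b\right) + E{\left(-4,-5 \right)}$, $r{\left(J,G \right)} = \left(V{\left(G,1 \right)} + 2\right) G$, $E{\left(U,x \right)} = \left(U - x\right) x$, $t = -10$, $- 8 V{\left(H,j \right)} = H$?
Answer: $\frac{2457}{8} \approx 307.13$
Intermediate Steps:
$V{\left(H,j \right)} = - \frac{H}{8}$
$E{\left(U,x \right)} = x \left(U - x\right)$
$r{\left(J,G \right)} = G \left(2 - \frac{G}{8}\right)$ ($r{\left(J,G \right)} = \left(- \frac{G}{8} + 2\right) G = \left(2 - \frac{G}{8}\right) G = G \left(2 - \frac{G}{8}\right)$)
$S{\left(o,b \right)} = -5 + b + o$ ($S{\left(o,b \right)} = \left(o + b\right) - 5 \left(-4 - -5\right) = \left(b + o\right) - 5 \left(-4 + 5\right) = \left(b + o\right) - 5 = -5 + b + o$)
$\left(S{\left(t,-3 \right)} + 57\right) r{\left(-12,7 \right)} = \left(\left(-5 - 3 - 10\right) + 57\right) \frac{1}{8} \cdot 7 \left(16 - 7\right) = \left(-18 + 57\right) \frac{1}{8} \cdot 7 \left(16 - 7\right) = 39 \cdot \frac{1}{8} \cdot 7 \cdot 9 = 39 \cdot \frac{63}{8} = \frac{2457}{8}$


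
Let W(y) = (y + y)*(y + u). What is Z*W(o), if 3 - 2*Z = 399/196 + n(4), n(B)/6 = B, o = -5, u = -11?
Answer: -12900/7 ≈ -1842.9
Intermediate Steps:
n(B) = 6*B
W(y) = 2*y*(-11 + y) (W(y) = (y + y)*(y - 11) = (2*y)*(-11 + y) = 2*y*(-11 + y))
Z = -645/56 (Z = 3/2 - (399/196 + 6*4)/2 = 3/2 - (399*(1/196) + 24)/2 = 3/2 - (57/28 + 24)/2 = 3/2 - ½*729/28 = 3/2 - 729/56 = -645/56 ≈ -11.518)
Z*W(o) = -645*(-5)*(-11 - 5)/28 = -645*(-5)*(-16)/28 = -645/56*160 = -12900/7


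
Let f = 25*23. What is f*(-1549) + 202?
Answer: -890473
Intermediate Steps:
f = 575
f*(-1549) + 202 = 575*(-1549) + 202 = -890675 + 202 = -890473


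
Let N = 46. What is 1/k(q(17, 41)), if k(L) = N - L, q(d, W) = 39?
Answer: 1/7 ≈ 0.14286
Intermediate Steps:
k(L) = 46 - L
1/k(q(17, 41)) = 1/(46 - 1*39) = 1/(46 - 39) = 1/7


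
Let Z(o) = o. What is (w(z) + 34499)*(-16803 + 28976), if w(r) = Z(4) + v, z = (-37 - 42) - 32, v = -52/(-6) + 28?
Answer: 1261354087/3 ≈ 4.2045e+8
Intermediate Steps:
v = 110/3 (v = -52*(-1/6) + 28 = 26/3 + 28 = 110/3 ≈ 36.667)
z = -111 (z = -79 - 32 = -111)
w(r) = 122/3 (w(r) = 4 + 110/3 = 122/3)
(w(z) + 34499)*(-16803 + 28976) = (122/3 + 34499)*(-16803 + 28976) = (103619/3)*12173 = 1261354087/3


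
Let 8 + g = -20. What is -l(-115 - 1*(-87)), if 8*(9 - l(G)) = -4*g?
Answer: 5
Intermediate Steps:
g = -28 (g = -8 - 20 = -28)
l(G) = -5 (l(G) = 9 - (-1)*(-28)/2 = 9 - 1/8*112 = 9 - 14 = -5)
-l(-115 - 1*(-87)) = -1*(-5) = 5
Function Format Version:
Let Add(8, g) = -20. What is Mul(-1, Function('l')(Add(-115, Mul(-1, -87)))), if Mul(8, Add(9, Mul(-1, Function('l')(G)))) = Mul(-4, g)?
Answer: 5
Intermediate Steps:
g = -28 (g = Add(-8, -20) = -28)
Function('l')(G) = -5 (Function('l')(G) = Add(9, Mul(Rational(-1, 8), Mul(-4, -28))) = Add(9, Mul(Rational(-1, 8), 112)) = Add(9, -14) = -5)
Mul(-1, Function('l')(Add(-115, Mul(-1, -87)))) = Mul(-1, -5) = 5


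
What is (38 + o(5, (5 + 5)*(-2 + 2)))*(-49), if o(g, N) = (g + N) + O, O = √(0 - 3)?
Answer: -2107 - 49*I*√3 ≈ -2107.0 - 84.87*I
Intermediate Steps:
O = I*√3 (O = √(-3) = I*√3 ≈ 1.732*I)
o(g, N) = N + g + I*√3 (o(g, N) = (g + N) + I*√3 = (N + g) + I*√3 = N + g + I*√3)
(38 + o(5, (5 + 5)*(-2 + 2)))*(-49) = (38 + ((5 + 5)*(-2 + 2) + 5 + I*√3))*(-49) = (38 + (10*0 + 5 + I*√3))*(-49) = (38 + (0 + 5 + I*√3))*(-49) = (38 + (5 + I*√3))*(-49) = (43 + I*√3)*(-49) = -2107 - 49*I*√3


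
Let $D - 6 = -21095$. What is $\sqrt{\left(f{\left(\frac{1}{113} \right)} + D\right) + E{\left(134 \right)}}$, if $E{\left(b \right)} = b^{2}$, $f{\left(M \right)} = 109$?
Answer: $12 i \sqrt{21} \approx 54.991 i$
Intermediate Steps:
$D = -21089$ ($D = 6 - 21095 = -21089$)
$\sqrt{\left(f{\left(\frac{1}{113} \right)} + D\right) + E{\left(134 \right)}} = \sqrt{\left(109 - 21089\right) + 134^{2}} = \sqrt{-20980 + 17956} = \sqrt{-3024} = 12 i \sqrt{21}$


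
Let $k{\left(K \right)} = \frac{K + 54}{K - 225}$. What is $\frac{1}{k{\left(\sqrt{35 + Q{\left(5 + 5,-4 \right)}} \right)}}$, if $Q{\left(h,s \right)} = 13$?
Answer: $- \frac{2033}{478} + \frac{93 \sqrt{3}}{239} \approx -3.5792$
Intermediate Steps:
$k{\left(K \right)} = \frac{54 + K}{-225 + K}$
$\frac{1}{k{\left(\sqrt{35 + Q{\left(5 + 5,-4 \right)}} \right)}} = \frac{1}{\frac{1}{-225 + \sqrt{35 + 13}} \left(54 + \sqrt{35 + 13}\right)} = \frac{1}{\frac{1}{-225 + \sqrt{48}} \left(54 + \sqrt{48}\right)} = \frac{1}{\frac{1}{-225 + 4 \sqrt{3}} \left(54 + 4 \sqrt{3}\right)} = \frac{-225 + 4 \sqrt{3}}{54 + 4 \sqrt{3}}$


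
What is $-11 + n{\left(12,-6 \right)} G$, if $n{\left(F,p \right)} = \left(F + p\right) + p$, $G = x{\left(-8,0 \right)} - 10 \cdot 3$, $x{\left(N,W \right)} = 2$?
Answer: $-11$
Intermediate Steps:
$G = -28$ ($G = 2 - 10 \cdot 3 = 2 - 30 = -28$)
$n{\left(F,p \right)} = F + 2 p$
$-11 + n{\left(12,-6 \right)} G = -11 + \left(12 + 2 \left(-6\right)\right) \left(-28\right) = -11 + \left(12 - 12\right) \left(-28\right) = -11 + 0 \left(-28\right) = -11 + 0 = -11$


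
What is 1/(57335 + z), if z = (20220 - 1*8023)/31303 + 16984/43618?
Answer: 3537239/202810353658 ≈ 1.7441e-5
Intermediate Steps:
z = 2755593/3537239 (z = (20220 - 8023)*(1/31303) + 16984*(1/43618) = 12197*(1/31303) + 44/113 = 12197/31303 + 44/113 = 2755593/3537239 ≈ 0.77902)
1/(57335 + z) = 1/(57335 + 2755593/3537239) = 1/(202810353658/3537239) = 3537239/202810353658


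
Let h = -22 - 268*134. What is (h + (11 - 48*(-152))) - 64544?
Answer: -93171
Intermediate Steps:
h = -35934 (h = -22 - 35912 = -35934)
(h + (11 - 48*(-152))) - 64544 = (-35934 + (11 - 48*(-152))) - 64544 = (-35934 + (11 + 7296)) - 64544 = (-35934 + 7307) - 64544 = -28627 - 64544 = -93171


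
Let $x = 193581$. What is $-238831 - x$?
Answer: $-432412$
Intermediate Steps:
$-238831 - x = -238831 - 193581 = -432412$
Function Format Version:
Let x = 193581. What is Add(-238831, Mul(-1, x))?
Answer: -432412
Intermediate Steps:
Add(-238831, Mul(-1, x)) = Add(-238831, Mul(-1, 193581)) = Add(-238831, -193581) = -432412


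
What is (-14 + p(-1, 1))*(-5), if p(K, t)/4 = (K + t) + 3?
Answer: 10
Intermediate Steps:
p(K, t) = 12 + 4*K + 4*t (p(K, t) = 4*((K + t) + 3) = 4*(3 + K + t) = 12 + 4*K + 4*t)
(-14 + p(-1, 1))*(-5) = (-14 + (12 + 4*(-1) + 4*1))*(-5) = (-14 + (12 - 4 + 4))*(-5) = (-14 + 12)*(-5) = -2*(-5) = 10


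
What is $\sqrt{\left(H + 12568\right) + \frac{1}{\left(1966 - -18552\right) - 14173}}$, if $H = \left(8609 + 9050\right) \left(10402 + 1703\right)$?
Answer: $\frac{2 \sqrt{239065653555345}}{2115} \approx 14621.0$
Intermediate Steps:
$H = 213762195$ ($H = 17659 \cdot 12105 = 213762195$)
$\sqrt{\left(H + 12568\right) + \frac{1}{\left(1966 - -18552\right) - 14173}} = \sqrt{\left(213762195 + 12568\right) + \frac{1}{\left(1966 - -18552\right) - 14173}} = \sqrt{213774763 + \frac{1}{\left(1966 + 18552\right) - 14173}} = \sqrt{213774763 + \frac{1}{20518 - 14173}} = \sqrt{213774763 + \frac{1}{6345}} = \sqrt{\frac{1356400871236}{6345}} = \frac{2 \sqrt{239065653555345}}{2115}$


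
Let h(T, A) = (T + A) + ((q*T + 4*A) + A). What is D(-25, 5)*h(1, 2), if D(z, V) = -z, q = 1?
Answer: 350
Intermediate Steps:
h(T, A) = 2*T + 6*A (h(T, A) = (T + A) + ((1*T + 4*A) + A) = (A + T) + ((T + 4*A) + A) = (A + T) + (T + 5*A) = 2*T + 6*A)
D(-25, 5)*h(1, 2) = (-1*(-25))*(2*1 + 6*2) = 25*(2 + 12) = 25*14 = 350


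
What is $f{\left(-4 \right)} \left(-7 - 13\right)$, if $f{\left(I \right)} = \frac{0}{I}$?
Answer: $0$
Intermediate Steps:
$f{\left(I \right)} = 0$
$f{\left(-4 \right)} \left(-7 - 13\right) = 0 \left(-7 - 13\right) = 0 \left(-20\right) = 0$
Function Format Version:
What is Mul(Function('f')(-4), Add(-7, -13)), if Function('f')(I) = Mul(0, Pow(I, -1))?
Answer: 0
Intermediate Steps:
Function('f')(I) = 0
Mul(Function('f')(-4), Add(-7, -13)) = Mul(0, Add(-7, -13)) = Mul(0, -20) = 0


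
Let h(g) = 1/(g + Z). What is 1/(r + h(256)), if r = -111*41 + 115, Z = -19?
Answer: -237/1051331 ≈ -0.00022543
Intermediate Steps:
r = -4436 (r = -4551 + 115 = -4436)
h(g) = 1/(-19 + g) (h(g) = 1/(g - 19) = 1/(-19 + g))
1/(r + h(256)) = 1/(-4436 + 1/(-19 + 256)) = 1/(-4436 + 1/237) = 1/(-1051331/237) = -237/1051331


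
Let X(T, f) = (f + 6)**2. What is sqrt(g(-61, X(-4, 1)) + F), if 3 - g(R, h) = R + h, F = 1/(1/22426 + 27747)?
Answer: sqrt(5808018725293210933)/622254223 ≈ 3.8730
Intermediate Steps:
X(T, f) = (6 + f)**2
F = 22426/622254223 (F = 1/(1/22426 + 27747) = 1/(622254223/22426) = 22426/622254223 ≈ 3.6040e-5)
g(R, h) = 3 - R - h (g(R, h) = 3 - (R + h) = 3 + (-R - h) = 3 - R - h)
sqrt(g(-61, X(-4, 1)) + F) = sqrt((3 - 1*(-61) - (6 + 1)**2) + 22426/622254223) = sqrt((3 + 61 - 1*7**2) + 22426/622254223) = sqrt((3 + 61 - 1*49) + 22426/622254223) = sqrt((3 + 61 - 49) + 22426/622254223) = sqrt(15 + 22426/622254223) = sqrt(9333835771/622254223) = sqrt(5808018725293210933)/622254223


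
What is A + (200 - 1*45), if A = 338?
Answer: 493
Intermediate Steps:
A + (200 - 1*45) = 338 + (200 - 1*45) = 338 + (200 - 45) = 338 + 155 = 493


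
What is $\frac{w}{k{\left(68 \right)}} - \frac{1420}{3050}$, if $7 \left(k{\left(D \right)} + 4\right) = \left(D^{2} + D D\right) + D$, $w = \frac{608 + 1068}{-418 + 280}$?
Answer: $- \frac{46396477}{97732980} \approx -0.47473$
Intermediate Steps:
$w = - \frac{838}{69}$ ($w = \frac{1676}{-138} = 1676 \left(- \frac{1}{138}\right) = - \frac{838}{69} \approx -12.145$)
$k{\left(D \right)} = -4 + \frac{D}{7} + \frac{2 D^{2}}{7}$ ($k{\left(D \right)} = -4 + \frac{\left(D^{2} + D D\right) + D}{7} = -4 + \frac{\left(D^{2} + D^{2}\right) + D}{7} = -4 + \frac{2 D^{2} + D}{7} = -4 + \frac{D + 2 D^{2}}{7} = -4 + \left(\frac{D}{7} + \frac{2 D^{2}}{7}\right) = -4 + \frac{D}{7} + \frac{2 D^{2}}{7}$)
$\frac{w}{k{\left(68 \right)}} - \frac{1420}{3050} = - \frac{838}{69 \left(-4 + \frac{1}{7} \cdot 68 + \frac{2 \cdot 68^{2}}{7}\right)} - \frac{1420}{3050} = - \frac{838}{69 \left(-4 + \frac{68}{7} + \frac{2}{7} \cdot 4624\right)} - \frac{142}{305} = - \frac{838}{69 \left(-4 + \frac{68}{7} + \frac{9248}{7}\right)} - \frac{142}{305} = - \frac{838}{69 \cdot \frac{9288}{7}} - \frac{142}{305} = \left(- \frac{838}{69}\right) \frac{7}{9288} - \frac{142}{305} = - \frac{2933}{320436} - \frac{142}{305} = - \frac{46396477}{97732980}$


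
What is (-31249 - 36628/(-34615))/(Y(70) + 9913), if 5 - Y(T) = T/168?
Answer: -12979770084/4119565765 ≈ -3.1508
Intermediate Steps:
Y(T) = 5 - T/168
(-31249 - 36628/(-34615))/(Y(70) + 9913) = (-31249 - 36628/(-34615))/((5 - 1/168*70) + 9913) = (-31249 - 36628*(-1/34615))/((5 - 5/12) + 9913) = (-31249 + 36628/34615)/(55/12 + 9913) = -1081647507/(34615*119011/12) = -1081647507/34615*12/119011 = -12979770084/4119565765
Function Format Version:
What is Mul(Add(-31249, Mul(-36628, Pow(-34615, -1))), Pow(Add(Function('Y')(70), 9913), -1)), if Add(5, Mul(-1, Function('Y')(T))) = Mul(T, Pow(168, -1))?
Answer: Rational(-12979770084, 4119565765) ≈ -3.1508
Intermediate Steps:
Function('Y')(T) = Add(5, Mul(Rational(-1, 168), T)) (Function('Y')(T) = Add(5, Mul(-1, Mul(T, Pow(168, -1)))) = Add(5, Mul(-1, Mul(T, Rational(1, 168)))) = Add(5, Mul(-1, Mul(Rational(1, 168), T))) = Add(5, Mul(Rational(-1, 168), T)))
Mul(Add(-31249, Mul(-36628, Pow(-34615, -1))), Pow(Add(Function('Y')(70), 9913), -1)) = Mul(Add(-31249, Mul(-36628, Pow(-34615, -1))), Pow(Add(Add(5, Mul(Rational(-1, 168), 70)), 9913), -1)) = Mul(Add(-31249, Mul(-36628, Rational(-1, 34615))), Pow(Add(Add(5, Rational(-5, 12)), 9913), -1)) = Mul(Add(-31249, Rational(36628, 34615)), Pow(Add(Rational(55, 12), 9913), -1)) = Mul(Rational(-1081647507, 34615), Pow(Rational(119011, 12), -1)) = Mul(Rational(-1081647507, 34615), Rational(12, 119011)) = Rational(-12979770084, 4119565765)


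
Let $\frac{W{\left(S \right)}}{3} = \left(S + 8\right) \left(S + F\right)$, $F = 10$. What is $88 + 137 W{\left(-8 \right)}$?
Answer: $88$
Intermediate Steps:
$W{\left(S \right)} = 3 \left(8 + S\right) \left(10 + S\right)$ ($W{\left(S \right)} = 3 \left(S + 8\right) \left(S + 10\right) = 3 \left(8 + S\right) \left(10 + S\right)$)
$88 + 137 W{\left(-8 \right)} = 88 + 137 \left(240 + 3 \left(-8\right)^{2} + 54 \left(-8\right)\right) = 88 + 137 \left(240 + 3 \cdot 64 - 432\right) = 88 + 137 \left(240 + 192 - 432\right) = 88 + 137 \cdot 0 = 88 + 0 = 88$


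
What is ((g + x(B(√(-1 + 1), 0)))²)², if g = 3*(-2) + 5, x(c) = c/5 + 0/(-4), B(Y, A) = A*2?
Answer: 1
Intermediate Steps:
B(Y, A) = 2*A
x(c) = c/5 (x(c) = c*(⅕) + 0*(-¼) = c/5 + 0 = c/5)
g = -1 (g = -6 + 5 = -1)
((g + x(B(√(-1 + 1), 0)))²)² = ((-1 + (2*0)/5)²)² = ((-1 + (⅕)*0)²)² = ((-1 + 0)²)² = ((-1)²)² = 1² = 1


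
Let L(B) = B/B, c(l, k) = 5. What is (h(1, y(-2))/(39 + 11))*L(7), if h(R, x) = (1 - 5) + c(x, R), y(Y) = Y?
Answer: 1/50 ≈ 0.020000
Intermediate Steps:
L(B) = 1
h(R, x) = 1 (h(R, x) = (1 - 5) + 5 = -4 + 5 = 1)
(h(1, y(-2))/(39 + 11))*L(7) = (1/(39 + 11))*1 = (1/50)*1 = 1/50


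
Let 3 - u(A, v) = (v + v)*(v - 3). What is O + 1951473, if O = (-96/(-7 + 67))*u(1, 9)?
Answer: 1951641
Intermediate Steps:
u(A, v) = 3 - 2*v*(-3 + v) (u(A, v) = 3 - (v + v)*(v - 3) = 3 - 2*v*(-3 + v))
O = 168 (O = (-96/(-7 + 67))*(3 - 2*9**2 + 6*9) = (-96/60)*(3 - 2*81 + 54) = (-96*1/60)*(3 - 162 + 54) = -8/5*(-105) = 168)
O + 1951473 = 168 + 1951473 = 1951641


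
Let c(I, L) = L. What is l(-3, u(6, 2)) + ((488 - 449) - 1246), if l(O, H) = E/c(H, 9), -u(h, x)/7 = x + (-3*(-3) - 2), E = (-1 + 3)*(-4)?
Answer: -10871/9 ≈ -1207.9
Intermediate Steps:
E = -8 (E = 2*(-4) = -8)
u(h, x) = -49 - 7*x (u(h, x) = -7*(x + (-3*(-3) - 2)) = -7*(x + (9 - 2)) = -7*(x + 7) = -7*(7 + x) = -49 - 7*x)
l(O, H) = -8/9
l(-3, u(6, 2)) + ((488 - 449) - 1246) = -8/9 + ((488 - 449) - 1246) = -8/9 + (39 - 1246) = -8/9 - 1207 = -10871/9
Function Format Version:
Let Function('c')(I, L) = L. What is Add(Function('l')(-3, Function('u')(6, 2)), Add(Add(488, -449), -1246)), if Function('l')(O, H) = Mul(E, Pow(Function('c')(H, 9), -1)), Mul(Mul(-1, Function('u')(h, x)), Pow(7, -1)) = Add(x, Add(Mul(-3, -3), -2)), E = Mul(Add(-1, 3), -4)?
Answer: Rational(-10871, 9) ≈ -1207.9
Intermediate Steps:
E = -8 (E = Mul(2, -4) = -8)
Function('u')(h, x) = Add(-49, Mul(-7, x)) (Function('u')(h, x) = Mul(-7, Add(x, Add(Mul(-3, -3), -2))) = Mul(-7, Add(x, Add(9, -2))) = Mul(-7, Add(x, 7)) = Mul(-7, Add(7, x)) = Add(-49, Mul(-7, x)))
Function('l')(O, H) = Rational(-8, 9) (Function('l')(O, H) = Mul(-8, Pow(9, -1)) = Mul(-8, Rational(1, 9)) = Rational(-8, 9))
Add(Function('l')(-3, Function('u')(6, 2)), Add(Add(488, -449), -1246)) = Add(Rational(-8, 9), Add(Add(488, -449), -1246)) = Add(Rational(-8, 9), Add(39, -1246)) = Add(Rational(-8, 9), -1207) = Rational(-10871, 9)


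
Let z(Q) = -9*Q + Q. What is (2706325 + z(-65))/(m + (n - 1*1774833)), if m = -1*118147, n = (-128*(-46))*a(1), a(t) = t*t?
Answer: -2706845/1887092 ≈ -1.4344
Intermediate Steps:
a(t) = t²
n = 5888 (n = -128*(-46)*1² = 5888*1 = 5888)
m = -118147
z(Q) = -8*Q
(2706325 + z(-65))/(m + (n - 1*1774833)) = (2706325 - 8*(-65))/(-118147 + (5888 - 1*1774833)) = (2706325 + 520)/(-118147 + (5888 - 1774833)) = 2706845/(-118147 - 1768945) = 2706845/(-1887092) = 2706845*(-1/1887092) = -2706845/1887092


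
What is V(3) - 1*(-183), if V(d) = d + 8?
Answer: 194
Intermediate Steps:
V(d) = 8 + d
V(3) - 1*(-183) = (8 + 3) - 1*(-183) = 11 + 183 = 194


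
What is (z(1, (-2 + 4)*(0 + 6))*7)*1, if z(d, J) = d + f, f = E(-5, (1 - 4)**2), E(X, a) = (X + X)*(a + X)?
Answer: -273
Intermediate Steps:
E(X, a) = 2*X*(X + a) (E(X, a) = (2*X)*(X + a) = 2*X*(X + a))
f = -40 (f = 2*(-5)*(-5 + (1 - 4)**2) = 2*(-5)*(-5 + (-3)**2) = 2*(-5)*(-5 + 9) = 2*(-5)*4 = -40)
z(d, J) = -40 + d (z(d, J) = d - 40 = -40 + d)
(z(1, (-2 + 4)*(0 + 6))*7)*1 = ((-40 + 1)*7)*1 = -39*7*1 = -273*1 = -273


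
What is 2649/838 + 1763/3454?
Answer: 2656760/723613 ≈ 3.6715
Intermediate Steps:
2649/838 + 1763/3454 = 2656760/723613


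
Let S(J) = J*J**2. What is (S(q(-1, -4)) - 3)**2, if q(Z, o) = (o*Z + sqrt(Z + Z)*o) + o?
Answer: (3 - 128*I*sqrt(2))**2 ≈ -32759.0 - 1086.1*I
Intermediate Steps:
q(Z, o) = o + Z*o + o*sqrt(2)*sqrt(Z) (q(Z, o) = (Z*o + sqrt(2*Z)*o) + o = (Z*o + (sqrt(2)*sqrt(Z))*o) + o = (Z*o + o*sqrt(2)*sqrt(Z)) + o = o + Z*o + o*sqrt(2)*sqrt(Z))
S(J) = J**3
(S(q(-1, -4)) - 3)**2 = ((-4*(1 - 1 + sqrt(2)*sqrt(-1)))**3 - 3)**2 = ((-4*(1 - 1 + sqrt(2)*I))**3 - 3)**2 = ((-4*(1 - 1 + I*sqrt(2)))**3 - 3)**2 = ((-4*I*sqrt(2))**3 - 3)**2 = (128*I*sqrt(2) - 3)**2 = (-3 + 128*I*sqrt(2))**2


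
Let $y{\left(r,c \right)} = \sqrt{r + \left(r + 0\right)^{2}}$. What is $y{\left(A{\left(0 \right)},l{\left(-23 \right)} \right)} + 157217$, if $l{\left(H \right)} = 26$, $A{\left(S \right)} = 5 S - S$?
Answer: $157217$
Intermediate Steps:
$A{\left(S \right)} = 4 S$
$y{\left(r,c \right)} = \sqrt{r + r^{2}}$
$y{\left(A{\left(0 \right)},l{\left(-23 \right)} \right)} + 157217 = \sqrt{4 \cdot 0 \left(1 + 4 \cdot 0\right)} + 157217 = \sqrt{0 \left(1 + 0\right)} + 157217 = \sqrt{0 \cdot 1} + 157217 = \sqrt{0} + 157217 = 0 + 157217 = 157217$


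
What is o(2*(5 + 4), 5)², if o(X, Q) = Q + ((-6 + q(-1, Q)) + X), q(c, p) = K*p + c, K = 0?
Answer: 256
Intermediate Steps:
q(c, p) = c (q(c, p) = 0*p + c = 0 + c = c)
o(X, Q) = -7 + Q + X (o(X, Q) = Q + ((-6 - 1) + X) = Q + (-7 + X) = -7 + Q + X)
o(2*(5 + 4), 5)² = (-7 + 5 + 2*(5 + 4))² = (-7 + 5 + 2*9)² = (-7 + 5 + 18)² = 16² = 256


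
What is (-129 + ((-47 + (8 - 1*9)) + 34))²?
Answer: 20449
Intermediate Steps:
(-129 + ((-47 + (8 - 1*9)) + 34))² = (-129 + ((-47 + (8 - 9)) + 34))² = (-129 + ((-47 - 1) + 34))² = (-129 + (-48 + 34))² = (-129 - 14)² = (-143)² = 20449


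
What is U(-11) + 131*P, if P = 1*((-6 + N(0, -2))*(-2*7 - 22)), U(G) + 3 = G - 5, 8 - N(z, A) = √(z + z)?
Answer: -9451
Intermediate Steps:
N(z, A) = 8 - √2*√z (N(z, A) = 8 - √(z + z) = 8 - √(2*z) = 8 - √2*√z)
U(G) = -8 + G (U(G) = -3 + (G - 5) = -3 + (-5 + G) = -8 + G)
P = -72 (P = 1*((-6 + (8 - √2*√0))*(-2*7 - 22)) = 1*((-6 + (8 - 1*√2*0))*(-14 - 22)) = 1*((-6 + (8 + 0))*(-36)) = 1*((-6 + 8)*(-36)) = 1*(2*(-36)) = 1*(-72) = -72)
U(-11) + 131*P = (-8 - 11) + 131*(-72) = -19 - 9432 = -9451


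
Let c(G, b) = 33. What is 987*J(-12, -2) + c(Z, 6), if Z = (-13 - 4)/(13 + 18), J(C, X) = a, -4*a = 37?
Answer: -36387/4 ≈ -9096.8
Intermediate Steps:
a = -37/4 (a = -1/4*37 = -37/4 ≈ -9.2500)
J(C, X) = -37/4
Z = -17/31 ≈ -0.54839
987*J(-12, -2) + c(Z, 6) = 987*(-37/4) + 33 = -36519/4 + 33 = -36387/4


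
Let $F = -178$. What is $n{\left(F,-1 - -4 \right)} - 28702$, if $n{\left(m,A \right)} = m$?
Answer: $-28880$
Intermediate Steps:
$n{\left(F,-1 - -4 \right)} - 28702 = -178 - 28702 = -28880$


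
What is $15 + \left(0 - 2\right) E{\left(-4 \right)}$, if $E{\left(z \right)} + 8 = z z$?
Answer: $-1$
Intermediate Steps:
$E{\left(z \right)} = -8 + z^{2}$ ($E{\left(z \right)} = -8 + z z = -8 + z^{2}$)
$15 + \left(0 - 2\right) E{\left(-4 \right)} = 15 + \left(0 - 2\right) \left(-8 + \left(-4\right)^{2}\right) = 15 + \left(0 - 2\right) \left(-8 + 16\right) = 15 - 16 = -1$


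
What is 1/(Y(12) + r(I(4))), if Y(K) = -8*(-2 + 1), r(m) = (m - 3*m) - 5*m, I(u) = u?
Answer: -1/20 ≈ -0.050000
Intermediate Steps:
r(m) = -7*m (r(m) = -2*m - 5*m = -7*m)
Y(K) = 8 (Y(K) = -8*(-1) = 8)
1/(Y(12) + r(I(4))) = 1/(8 - 7*4) = 1/(8 - 28) = 1/(-20) = -1/20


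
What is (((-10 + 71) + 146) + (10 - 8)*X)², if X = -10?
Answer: 34969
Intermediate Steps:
(((-10 + 71) + 146) + (10 - 8)*X)² = (((-10 + 71) + 146) + (10 - 8)*(-10))² = ((61 + 146) + 2*(-10))² = (207 - 20)² = 187² = 34969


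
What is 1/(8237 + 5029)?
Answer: 1/13266 ≈ 7.5381e-5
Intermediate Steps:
1/(8237 + 5029) = 1/13266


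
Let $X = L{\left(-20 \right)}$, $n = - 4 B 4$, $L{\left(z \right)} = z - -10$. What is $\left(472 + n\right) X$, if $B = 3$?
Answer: $-4240$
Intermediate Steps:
$L{\left(z \right)} = 10 + z$ ($L{\left(z \right)} = z + 10 = 10 + z$)
$n = -48$ ($n = \left(-4\right) 3 \cdot 4 = \left(-12\right) 4 = -48$)
$X = -10$ ($X = 10 - 20 = -10$)
$\left(472 + n\right) X = \left(472 - 48\right) \left(-10\right) = 424 \left(-10\right) = -4240$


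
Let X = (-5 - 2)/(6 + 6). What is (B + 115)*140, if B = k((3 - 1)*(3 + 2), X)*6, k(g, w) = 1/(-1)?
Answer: 15260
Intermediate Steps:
X = -7/12 ≈ -0.58333
k(g, w) = -1
B = -6 (B = -1*6 = -6)
(B + 115)*140 = (-6 + 115)*140 = 109*140 = 15260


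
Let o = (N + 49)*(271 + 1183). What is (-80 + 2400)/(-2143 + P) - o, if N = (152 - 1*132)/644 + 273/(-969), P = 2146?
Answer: -10937507222/156009 ≈ -70108.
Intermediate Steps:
N = -13036/52003 (N = (152 - 132)*(1/644) + 273*(-1/969) = 20*(1/644) - 91/323 = 5/161 - 91/323 = -13036/52003 ≈ -0.25068)
o = 3686051394/52003 (o = (-13036/52003 + 49)*(271 + 1183) = (2535111/52003)*1454 = 3686051394/52003 ≈ 70882.)
(-80 + 2400)/(-2143 + P) - o = (-80 + 2400)/(-2143 + 2146) - 1*3686051394/52003 = 2320/3 - 3686051394/52003 = -10937507222/156009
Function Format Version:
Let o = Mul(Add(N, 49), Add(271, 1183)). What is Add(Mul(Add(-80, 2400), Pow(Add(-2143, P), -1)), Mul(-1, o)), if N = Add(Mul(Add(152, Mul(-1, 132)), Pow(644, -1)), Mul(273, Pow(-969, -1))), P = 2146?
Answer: Rational(-10937507222, 156009) ≈ -70108.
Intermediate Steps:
N = Rational(-13036, 52003) (N = Add(Mul(Add(152, -132), Rational(1, 644)), Mul(273, Rational(-1, 969))) = Add(Mul(20, Rational(1, 644)), Rational(-91, 323)) = Add(Rational(5, 161), Rational(-91, 323)) = Rational(-13036, 52003) ≈ -0.25068)
o = Rational(3686051394, 52003) (o = Mul(Add(Rational(-13036, 52003), 49), Add(271, 1183)) = Mul(Rational(2535111, 52003), 1454) = Rational(3686051394, 52003) ≈ 70882.)
Add(Mul(Add(-80, 2400), Pow(Add(-2143, P), -1)), Mul(-1, o)) = Add(Mul(Add(-80, 2400), Pow(Add(-2143, 2146), -1)), Mul(-1, Rational(3686051394, 52003))) = Add(Mul(2320, Pow(3, -1)), Rational(-3686051394, 52003)) = Add(Mul(2320, Rational(1, 3)), Rational(-3686051394, 52003)) = Add(Rational(2320, 3), Rational(-3686051394, 52003)) = Rational(-10937507222, 156009)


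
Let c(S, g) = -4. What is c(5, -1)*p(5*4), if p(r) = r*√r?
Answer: -160*√5 ≈ -357.77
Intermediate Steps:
p(r) = r^(3/2)
c(5, -1)*p(5*4) = -4*40*√5 = -160*√5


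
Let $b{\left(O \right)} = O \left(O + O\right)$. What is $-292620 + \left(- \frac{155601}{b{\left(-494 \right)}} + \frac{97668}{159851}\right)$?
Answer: $- \frac{22829837661691995}{78018797272} \approx -2.9262 \cdot 10^{5}$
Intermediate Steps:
$b{\left(O \right)} = 2 O^{2}$ ($b{\left(O \right)} = O 2 O = 2 O^{2}$)
$-292620 + \left(- \frac{155601}{b{\left(-494 \right)}} + \frac{97668}{159851}\right) = -292620 + \left(- \frac{155601}{2 \left(-494\right)^{2}} + \frac{97668}{159851}\right) = -292620 + \left(- \frac{155601}{2 \cdot 244036} + 97668 \cdot \frac{1}{159851}\right) = -292620 + \left(- \frac{155601}{488072} + \frac{97668}{159851}\right) = -292620 + \frac{22796040645}{78018797272} = - \frac{22829837661691995}{78018797272}$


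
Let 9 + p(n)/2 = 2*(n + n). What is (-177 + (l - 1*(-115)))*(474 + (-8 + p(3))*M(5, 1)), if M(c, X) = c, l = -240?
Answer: -140128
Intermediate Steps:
p(n) = -18 + 8*n (p(n) = -18 + 2*(2*(n + n)) = -18 + 2*(2*(2*n)) = -18 + 2*(4*n) = -18 + 8*n)
(-177 + (l - 1*(-115)))*(474 + (-8 + p(3))*M(5, 1)) = (-177 + (-240 - 1*(-115)))*(474 + (-8 + (-18 + 8*3))*5) = (-177 + (-240 + 115))*(474 + (-8 + (-18 + 24))*5) = (-177 - 125)*(474 + (-8 + 6)*5) = -302*(474 - 2*5) = -302*(474 - 10) = -302*464 = -140128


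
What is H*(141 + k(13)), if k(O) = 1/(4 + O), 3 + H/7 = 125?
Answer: 2047892/17 ≈ 1.2046e+5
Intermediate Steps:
H = 854 (H = -21 + 7*125 = -21 + 875 = 854)
H*(141 + k(13)) = 854*(141 + 1/(4 + 13)) = 854*(141 + 1/17) = 854*(2398/17) = 2047892/17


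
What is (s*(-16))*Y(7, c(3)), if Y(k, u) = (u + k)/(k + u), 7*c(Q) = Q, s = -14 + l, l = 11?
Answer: 48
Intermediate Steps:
s = -3 (s = -14 + 11 = -3)
c(Q) = Q/7
Y(k, u) = 1 (Y(k, u) = (k + u)/(k + u) = 1)
(s*(-16))*Y(7, c(3)) = -3*(-16)*1 = 48*1 = 48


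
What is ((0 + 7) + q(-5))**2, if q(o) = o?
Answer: 4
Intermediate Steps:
((0 + 7) + q(-5))**2 = ((0 + 7) - 5)**2 = (7 - 5)**2 = 2**2 = 4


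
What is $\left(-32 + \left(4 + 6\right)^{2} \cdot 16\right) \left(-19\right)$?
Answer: $-29792$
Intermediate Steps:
$\left(-32 + \left(4 + 6\right)^{2} \cdot 16\right) \left(-19\right) = \left(-32 + 10^{2} \cdot 16\right) \left(-19\right) = \left(-32 + 100 \cdot 16\right) \left(-19\right) = \left(-32 + 1600\right) \left(-19\right) = 1568 \left(-19\right) = -29792$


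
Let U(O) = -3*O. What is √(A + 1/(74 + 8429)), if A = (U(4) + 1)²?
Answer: 16*√34173557/8503 ≈ 11.000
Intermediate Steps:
A = 121 (A = (-3*4 + 1)² = (-12 + 1)² = (-11)² = 121)
√(A + 1/(74 + 8429)) = √(121 + 1/(74 + 8429)) = √(121 + 1/8503) = √(1028864/8503) = 16*√34173557/8503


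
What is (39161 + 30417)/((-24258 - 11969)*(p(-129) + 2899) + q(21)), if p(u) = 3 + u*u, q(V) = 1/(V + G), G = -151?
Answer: -9045140/92037953931 ≈ -9.8276e-5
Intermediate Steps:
q(V) = 1/(-151 + V) (q(V) = 1/(V - 151) = 1/(-151 + V))
p(u) = 3 + u²
(39161 + 30417)/((-24258 - 11969)*(p(-129) + 2899) + q(21)) = (39161 + 30417)/((-24258 - 11969)*((3 + (-129)²) + 2899) + 1/(-151 + 21)) = 69578/(-36227*((3 + 16641) + 2899) + 1/(-130)) = 69578/(-36227*(16644 + 2899) - 1/130) = 69578/(-36227*19543 - 1/130) = 69578/(-707984261 - 1/130) = 69578/(-92037953931/130) = 69578*(-130/92037953931) = -9045140/92037953931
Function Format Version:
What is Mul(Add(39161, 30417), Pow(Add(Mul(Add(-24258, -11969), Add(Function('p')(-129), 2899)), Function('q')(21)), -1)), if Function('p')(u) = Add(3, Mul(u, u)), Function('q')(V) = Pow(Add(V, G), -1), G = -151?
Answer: Rational(-9045140, 92037953931) ≈ -9.8276e-5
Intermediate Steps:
Function('q')(V) = Pow(Add(-151, V), -1) (Function('q')(V) = Pow(Add(V, -151), -1) = Pow(Add(-151, V), -1))
Function('p')(u) = Add(3, Pow(u, 2))
Mul(Add(39161, 30417), Pow(Add(Mul(Add(-24258, -11969), Add(Function('p')(-129), 2899)), Function('q')(21)), -1)) = Mul(Add(39161, 30417), Pow(Add(Mul(Add(-24258, -11969), Add(Add(3, Pow(-129, 2)), 2899)), Pow(Add(-151, 21), -1)), -1)) = Mul(69578, Pow(Add(Mul(-36227, Add(Add(3, 16641), 2899)), Pow(-130, -1)), -1)) = Mul(69578, Pow(Add(Mul(-36227, Add(16644, 2899)), Rational(-1, 130)), -1)) = Mul(69578, Pow(Add(Mul(-36227, 19543), Rational(-1, 130)), -1)) = Mul(69578, Pow(Add(-707984261, Rational(-1, 130)), -1)) = Mul(69578, Pow(Rational(-92037953931, 130), -1)) = Mul(69578, Rational(-130, 92037953931)) = Rational(-9045140, 92037953931)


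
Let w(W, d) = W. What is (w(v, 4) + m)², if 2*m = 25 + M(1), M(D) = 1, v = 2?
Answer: 225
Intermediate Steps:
m = 13 (m = (25 + 1)/2 = (½)*26 = 13)
(w(v, 4) + m)² = (2 + 13)² = 15² = 225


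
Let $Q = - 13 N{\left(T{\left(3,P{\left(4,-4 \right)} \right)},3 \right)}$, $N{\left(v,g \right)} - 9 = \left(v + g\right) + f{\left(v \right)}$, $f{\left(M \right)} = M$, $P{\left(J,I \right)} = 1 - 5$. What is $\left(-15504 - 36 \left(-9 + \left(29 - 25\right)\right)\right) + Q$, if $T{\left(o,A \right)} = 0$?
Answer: $-15480$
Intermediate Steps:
$P{\left(J,I \right)} = -4$
$N{\left(v,g \right)} = 9 + g + 2 v$ ($N{\left(v,g \right)} = 9 + \left(\left(v + g\right) + v\right) = 9 + \left(\left(g + v\right) + v\right) = 9 + \left(g + 2 v\right) = 9 + g + 2 v$)
$Q = -156$ ($Q = - 13 \left(9 + 3 + 2 \cdot 0\right) = - 13 \left(9 + 3 + 0\right) = \left(-13\right) 12 = -156$)
$\left(-15504 - 36 \left(-9 + \left(29 - 25\right)\right)\right) + Q = \left(-15504 - 36 \left(-9 + \left(29 - 25\right)\right)\right) - 156 = \left(-15504 - 36 \left(-9 + 4\right)\right) - 156 = \left(-15504 - -180\right) - 156 = \left(-15504 + 180\right) - 156 = -15324 - 156 = -15480$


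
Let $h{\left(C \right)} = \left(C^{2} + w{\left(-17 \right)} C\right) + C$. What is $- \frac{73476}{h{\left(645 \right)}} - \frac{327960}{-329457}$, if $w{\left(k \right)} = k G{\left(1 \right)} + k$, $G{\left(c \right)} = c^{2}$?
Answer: $\frac{974553221}{1204165335} \approx 0.80932$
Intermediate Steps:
$w{\left(k \right)} = 2 k$ ($w{\left(k \right)} = k 1^{2} + k = k 1 + k = k + k = 2 k$)
$h{\left(C \right)} = C^{2} - 33 C$ ($h{\left(C \right)} = \left(C^{2} + 2 \left(-17\right) C\right) + C = \left(C^{2} - 34 C\right) + C = C^{2} - 33 C$)
$- \frac{73476}{h{\left(645 \right)}} - \frac{327960}{-329457} = - \frac{73476}{645 \left(-33 + 645\right)} - \frac{327960}{-329457} = - \frac{73476}{645 \cdot 612} - - \frac{109320}{109819} = - \frac{73476}{394740} + \frac{109320}{109819} = \left(-73476\right) \frac{1}{394740} + \frac{109320}{109819} = - \frac{2041}{10965} + \frac{109320}{109819} = \frac{974553221}{1204165335}$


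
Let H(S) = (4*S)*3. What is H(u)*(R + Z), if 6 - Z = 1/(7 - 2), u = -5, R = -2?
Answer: -228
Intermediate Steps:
H(S) = 12*S
Z = 29/5 (Z = 6 - 1/(7 - 2) = 6 - 1/5 = 6 - 1*⅕ = 6 - ⅕ = 29/5 ≈ 5.8000)
H(u)*(R + Z) = (12*(-5))*(-2 + 29/5) = -60*19/5 = -228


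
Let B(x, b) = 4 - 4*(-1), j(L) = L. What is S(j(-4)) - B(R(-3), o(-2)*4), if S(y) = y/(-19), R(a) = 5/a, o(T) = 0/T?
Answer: -148/19 ≈ -7.7895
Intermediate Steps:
o(T) = 0
S(y) = -y/19 (S(y) = y*(-1/19) = -y/19)
B(x, b) = 8 (B(x, b) = 4 + 4 = 8)
S(j(-4)) - B(R(-3), o(-2)*4) = -1/19*(-4) - 1*8 = 4/19 - 8 = -148/19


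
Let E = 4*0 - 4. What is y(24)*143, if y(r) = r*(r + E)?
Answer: 68640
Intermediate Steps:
E = -4 (E = 0 - 4 = -4)
y(r) = r*(-4 + r) (y(r) = r*(r - 4) = r*(-4 + r))
y(24)*143 = (24*(-4 + 24))*143 = (24*20)*143 = 480*143 = 68640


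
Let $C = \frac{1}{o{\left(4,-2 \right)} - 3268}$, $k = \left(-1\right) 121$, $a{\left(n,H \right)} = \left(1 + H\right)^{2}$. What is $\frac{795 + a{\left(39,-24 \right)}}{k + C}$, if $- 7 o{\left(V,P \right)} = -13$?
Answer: $- \frac{15135306}{1383215} \approx -10.942$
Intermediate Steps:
$o{\left(V,P \right)} = \frac{13}{7}$ ($o{\left(V,P \right)} = \left(- \frac{1}{7}\right) \left(-13\right) = \frac{13}{7}$)
$k = -121$
$C = - \frac{7}{22863}$ ($C = \frac{1}{\frac{13}{7} - 3268} = \frac{1}{- \frac{22863}{7}} = - \frac{7}{22863} \approx -0.00030617$)
$\frac{795 + a{\left(39,-24 \right)}}{k + C} = \frac{795 + \left(1 - 24\right)^{2}}{-121 - \frac{7}{22863}} = \frac{795 + \left(-23\right)^{2}}{- \frac{2766430}{22863}} = \left(795 + 529\right) \left(- \frac{22863}{2766430}\right) = 1324 \left(- \frac{22863}{2766430}\right) = - \frac{15135306}{1383215}$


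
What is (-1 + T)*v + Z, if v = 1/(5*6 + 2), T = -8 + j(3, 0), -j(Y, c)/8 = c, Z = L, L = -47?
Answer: -1513/32 ≈ -47.281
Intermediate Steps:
Z = -47
j(Y, c) = -8*c
T = -8 (T = -8 - 8*0 = -8 + 0 = -8)
v = 1/32 (v = 1/(30 + 2) = 1/32 ≈ 0.031250)
(-1 + T)*v + Z = (-1 - 8)*(1/32) - 47 = -9*1/32 - 47 = -9/32 - 47 = -1513/32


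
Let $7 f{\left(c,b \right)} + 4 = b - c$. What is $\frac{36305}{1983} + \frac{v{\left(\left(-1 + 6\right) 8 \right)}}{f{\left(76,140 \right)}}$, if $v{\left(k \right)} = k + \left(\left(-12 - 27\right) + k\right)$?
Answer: $\frac{305269}{13220} \approx 23.091$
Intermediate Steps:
$f{\left(c,b \right)} = - \frac{4}{7} - \frac{c}{7} + \frac{b}{7}$ ($f{\left(c,b \right)} = - \frac{4}{7} + \frac{b - c}{7} = - \frac{4}{7} + \left(- \frac{c}{7} + \frac{b}{7}\right) = - \frac{4}{7} - \frac{c}{7} + \frac{b}{7}$)
$v{\left(k \right)} = -39 + 2 k$ ($v{\left(k \right)} = k + \left(-39 + k\right) = -39 + 2 k$)
$\frac{36305}{1983} + \frac{v{\left(\left(-1 + 6\right) 8 \right)}}{f{\left(76,140 \right)}} = \frac{36305}{1983} + \frac{-39 + 2 \left(-1 + 6\right) 8}{- \frac{4}{7} - \frac{76}{7} + \frac{1}{7} \cdot 140} = 36305 \cdot \frac{1}{1983} + \frac{-39 + 2 \cdot 5 \cdot 8}{- \frac{4}{7} - \frac{76}{7} + 20} = \frac{36305}{1983} + \frac{-39 + 2 \cdot 40}{\frac{60}{7}} = \frac{36305}{1983} + \left(-39 + 80\right) \frac{7}{60} = \frac{36305}{1983} + 41 \cdot \frac{7}{60} = \frac{36305}{1983} + \frac{287}{60} = \frac{305269}{13220}$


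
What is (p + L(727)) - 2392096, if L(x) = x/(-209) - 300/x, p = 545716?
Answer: -280545107569/151943 ≈ -1.8464e+6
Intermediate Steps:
L(x) = -300/x - x/209 (L(x) = x*(-1/209) - 300/x = -x/209 - 300/x = -300/x - x/209)
(p + L(727)) - 2392096 = (545716 + (-300/727 - 1/209*727)) - 2392096 = (545716 + (-300*1/727 - 727/209)) - 2392096 = (545716 + (-300/727 - 727/209)) - 2392096 = (545716 - 591229/151943) - 2392096 = 82917134959/151943 - 2392096 = -280545107569/151943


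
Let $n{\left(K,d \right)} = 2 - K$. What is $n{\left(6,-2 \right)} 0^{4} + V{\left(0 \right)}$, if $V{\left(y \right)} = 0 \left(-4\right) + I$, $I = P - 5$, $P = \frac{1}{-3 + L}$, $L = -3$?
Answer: $- \frac{31}{6} \approx -5.1667$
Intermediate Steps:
$P = - \frac{1}{6}$ ($P = \frac{1}{-3 - 3} = \frac{1}{-6} = - \frac{1}{6} \approx -0.16667$)
$I = - \frac{31}{6}$ ($I = - \frac{1}{6} - 5 = - \frac{31}{6} \approx -5.1667$)
$V{\left(y \right)} = - \frac{31}{6}$ ($V{\left(y \right)} = 0 \left(-4\right) - \frac{31}{6} = 0 - \frac{31}{6} = - \frac{31}{6}$)
$n{\left(6,-2 \right)} 0^{4} + V{\left(0 \right)} = \left(2 - 6\right) 0^{4} - \frac{31}{6} = \left(2 - 6\right) 0 - \frac{31}{6} = \left(-4\right) 0 - \frac{31}{6} = 0 - \frac{31}{6} = - \frac{31}{6}$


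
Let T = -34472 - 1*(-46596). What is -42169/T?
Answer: -42169/12124 ≈ -3.4781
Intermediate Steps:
T = 12124 (T = -34472 + 46596 = 12124)
-42169/T = -42169/12124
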